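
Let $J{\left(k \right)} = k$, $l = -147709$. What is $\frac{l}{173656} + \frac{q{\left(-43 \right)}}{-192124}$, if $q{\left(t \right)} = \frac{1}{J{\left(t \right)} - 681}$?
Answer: $- \frac{2568249152691}{3019395423632} \approx -0.85058$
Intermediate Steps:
$q{\left(t \right)} = \frac{1}{-681 + t}$ ($q{\left(t \right)} = \frac{1}{t - 681} = \frac{1}{-681 + t}$)
$\frac{l}{173656} + \frac{q{\left(-43 \right)}}{-192124} = - \frac{147709}{173656} + \frac{1}{\left(-681 - 43\right) \left(-192124\right)} = \left(-147709\right) \frac{1}{173656} + \frac{1}{-724} \left(- \frac{1}{192124}\right) = - \frac{147709}{173656} - - \frac{1}{139097776} = - \frac{147709}{173656} + \frac{1}{139097776} = - \frac{2568249152691}{3019395423632}$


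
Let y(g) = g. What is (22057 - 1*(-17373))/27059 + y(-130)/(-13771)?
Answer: 546508200/372629489 ≈ 1.4666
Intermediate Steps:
(22057 - 1*(-17373))/27059 + y(-130)/(-13771) = (22057 - 1*(-17373))/27059 - 130/(-13771) = (22057 + 17373)*(1/27059) - 130*(-1/13771) = 39430*(1/27059) + 130/13771 = 39430/27059 + 130/13771 = 546508200/372629489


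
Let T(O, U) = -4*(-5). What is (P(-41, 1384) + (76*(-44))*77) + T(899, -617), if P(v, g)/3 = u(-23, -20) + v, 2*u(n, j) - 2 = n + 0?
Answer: -515245/2 ≈ -2.5762e+5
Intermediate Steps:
T(O, U) = 20
u(n, j) = 1 + n/2 (u(n, j) = 1 + (n + 0)/2 = 1 + n/2)
P(v, g) = -63/2 + 3*v (P(v, g) = 3*((1 + (½)*(-23)) + v) = 3*((1 - 23/2) + v) = 3*(-21/2 + v) = -63/2 + 3*v)
(P(-41, 1384) + (76*(-44))*77) + T(899, -617) = ((-63/2 + 3*(-41)) + (76*(-44))*77) + 20 = ((-63/2 - 123) - 3344*77) + 20 = (-309/2 - 257488) + 20 = -515285/2 + 20 = -515245/2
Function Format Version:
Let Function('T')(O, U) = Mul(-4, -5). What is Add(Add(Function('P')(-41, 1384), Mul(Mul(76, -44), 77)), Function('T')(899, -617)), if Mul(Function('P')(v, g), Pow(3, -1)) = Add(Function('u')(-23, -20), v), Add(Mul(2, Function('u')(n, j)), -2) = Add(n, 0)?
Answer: Rational(-515245, 2) ≈ -2.5762e+5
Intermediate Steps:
Function('T')(O, U) = 20
Function('u')(n, j) = Add(1, Mul(Rational(1, 2), n)) (Function('u')(n, j) = Add(1, Mul(Rational(1, 2), Add(n, 0))) = Add(1, Mul(Rational(1, 2), n)))
Function('P')(v, g) = Add(Rational(-63, 2), Mul(3, v)) (Function('P')(v, g) = Mul(3, Add(Add(1, Mul(Rational(1, 2), -23)), v)) = Mul(3, Add(Add(1, Rational(-23, 2)), v)) = Mul(3, Add(Rational(-21, 2), v)) = Add(Rational(-63, 2), Mul(3, v)))
Add(Add(Function('P')(-41, 1384), Mul(Mul(76, -44), 77)), Function('T')(899, -617)) = Add(Add(Add(Rational(-63, 2), Mul(3, -41)), Mul(Mul(76, -44), 77)), 20) = Add(Add(Add(Rational(-63, 2), -123), Mul(-3344, 77)), 20) = Add(Add(Rational(-309, 2), -257488), 20) = Add(Rational(-515285, 2), 20) = Rational(-515245, 2)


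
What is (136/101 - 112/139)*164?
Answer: 1245088/14039 ≈ 88.688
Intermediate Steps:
(136/101 - 112/139)*164 = (7592/14039)*164 = 1245088/14039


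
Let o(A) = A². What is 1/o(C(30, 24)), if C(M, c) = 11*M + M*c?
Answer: 1/1102500 ≈ 9.0703e-7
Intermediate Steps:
1/o(C(30, 24)) = 1/((30*(11 + 24))²) = 1/((30*35)²) = 1/(1050²) = 1/1102500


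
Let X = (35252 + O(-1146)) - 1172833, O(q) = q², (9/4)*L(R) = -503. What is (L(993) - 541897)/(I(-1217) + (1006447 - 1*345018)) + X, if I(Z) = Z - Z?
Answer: 1046121148750/5952861 ≈ 1.7573e+5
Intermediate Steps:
I(Z) = 0
L(R) = -2012/9 (L(R) = (4/9)*(-503) = -2012/9)
X = 175735 (X = (35252 + (-1146)²) - 1172833 = (35252 + 1313316) - 1172833 = 1348568 - 1172833 = 175735)
(L(993) - 541897)/(I(-1217) + (1006447 - 1*345018)) + X = (-2012/9 - 541897)/(0 + (1006447 - 1*345018)) + 175735 = -4879085/(9*(0 + (1006447 - 345018))) + 175735 = -4879085/(9*(0 + 661429)) + 175735 = -4879085/9/661429 + 175735 = -4879085/9*1/661429 + 175735 = -4879085/5952861 + 175735 = 1046121148750/5952861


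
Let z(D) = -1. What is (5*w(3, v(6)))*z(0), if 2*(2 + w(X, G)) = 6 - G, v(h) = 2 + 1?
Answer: 5/2 ≈ 2.5000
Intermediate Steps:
v(h) = 3
w(X, G) = 1 - G/2 (w(X, G) = -2 + (6 - G)/2 = -2 + (3 - G/2) = 1 - G/2)
(5*w(3, v(6)))*z(0) = (5*(1 - 1/2*3))*(-1) = (5*(1 - 3/2))*(-1) = (5*(-1/2))*(-1) = -5/2*(-1) = 5/2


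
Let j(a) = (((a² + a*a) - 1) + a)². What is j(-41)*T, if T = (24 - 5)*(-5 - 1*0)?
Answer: -1047128000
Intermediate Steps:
T = -95 (T = 19*(-5 + 0) = 19*(-5) = -95)
j(a) = (-1 + a + 2*a²)² (j(a) = (((a² + a²) - 1) + a)² = ((2*a² - 1) + a)² = ((-1 + 2*a²) + a)² = (-1 + a + 2*a²)²)
j(-41)*T = (-1 - 41 + 2*(-41)²)²*(-95) = (-1 - 41 + 2*1681)²*(-95) = (-1 - 41 + 3362)²*(-95) = 3320²*(-95) = 11022400*(-95) = -1047128000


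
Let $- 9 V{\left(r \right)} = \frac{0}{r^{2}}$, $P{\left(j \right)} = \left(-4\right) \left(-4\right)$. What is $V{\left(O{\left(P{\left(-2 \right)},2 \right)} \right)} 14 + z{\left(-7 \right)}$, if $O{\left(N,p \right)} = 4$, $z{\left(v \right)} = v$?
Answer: $-7$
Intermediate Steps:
$P{\left(j \right)} = 16$
$V{\left(r \right)} = 0$ ($V{\left(r \right)} = - \frac{0 \frac{1}{r^{2}}}{9} = \left(- \frac{1}{9}\right) 0 = 0$)
$V{\left(O{\left(P{\left(-2 \right)},2 \right)} \right)} 14 + z{\left(-7 \right)} = 0 \cdot 14 - 7 = 0 - 7 = -7$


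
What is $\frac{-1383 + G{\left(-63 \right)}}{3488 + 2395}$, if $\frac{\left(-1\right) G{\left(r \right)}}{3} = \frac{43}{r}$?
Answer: $- \frac{29000}{123543} \approx -0.23474$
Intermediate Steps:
$G{\left(r \right)} = - \frac{129}{r}$ ($G{\left(r \right)} = - 3 \frac{43}{r} = - \frac{129}{r}$)
$\frac{-1383 + G{\left(-63 \right)}}{3488 + 2395} = \frac{-1383 - \frac{129}{-63}}{3488 + 2395} = \frac{-1383 - - \frac{43}{21}}{5883} = \left(-1383 + \frac{43}{21}\right) \frac{1}{5883} = \left(- \frac{29000}{21}\right) \frac{1}{5883} = - \frac{29000}{123543}$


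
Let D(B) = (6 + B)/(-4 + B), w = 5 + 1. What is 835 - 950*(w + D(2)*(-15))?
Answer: -61865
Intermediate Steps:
w = 6
D(B) = (6 + B)/(-4 + B)
835 - 950*(w + D(2)*(-15)) = 835 - 950*(6 + ((6 + 2)/(-4 + 2))*(-15)) = 835 - 950*(6 + (8/(-2))*(-15)) = 835 - 950*(6 - ½*8*(-15)) = 835 - 950*(6 - 4*(-15)) = 835 - 950*(6 + 60) = 835 - 950*66 = 835 - 62700 = -61865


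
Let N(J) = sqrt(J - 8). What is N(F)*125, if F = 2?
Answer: 125*I*sqrt(6) ≈ 306.19*I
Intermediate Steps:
N(J) = sqrt(-8 + J)
N(F)*125 = sqrt(-8 + 2)*125 = sqrt(-6)*125 = (I*sqrt(6))*125 = 125*I*sqrt(6)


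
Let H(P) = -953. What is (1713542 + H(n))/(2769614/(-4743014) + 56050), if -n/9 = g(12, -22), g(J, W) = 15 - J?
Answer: 58861113067/1926399747 ≈ 30.555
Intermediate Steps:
n = -27 (n = -9*(15 - 1*12) = -9*(15 - 12) = -9*3 = -27)
(1713542 + H(n))/(2769614/(-4743014) + 56050) = (1713542 - 953)/(2769614/(-4743014) + 56050) = 1712589/(2769614*(-1/4743014) + 56050) = 1712589/(-60209/103109 + 56050) = 1712589/(5779199241/103109) = 1712589*(103109/5779199241) = 58861113067/1926399747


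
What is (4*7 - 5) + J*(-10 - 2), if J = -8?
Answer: 119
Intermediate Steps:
(4*7 - 5) + J*(-10 - 2) = (4*7 - 5) - 8*(-10 - 2) = (28 - 5) - 8*(-12) = 23 + 96 = 119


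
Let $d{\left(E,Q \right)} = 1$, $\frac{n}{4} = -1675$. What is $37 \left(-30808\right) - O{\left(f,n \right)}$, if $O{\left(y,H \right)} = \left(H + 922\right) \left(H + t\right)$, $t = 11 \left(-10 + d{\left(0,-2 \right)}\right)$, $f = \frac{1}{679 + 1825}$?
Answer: $-40424518$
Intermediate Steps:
$n = -6700$ ($n = 4 \left(-1675\right) = -6700$)
$f = \frac{1}{2504} \approx 0.00039936$
$t = -99$ ($t = 11 \left(-10 + 1\right) = 11 \left(-9\right) = -99$)
$O{\left(y,H \right)} = \left(-99 + H\right) \left(922 + H\right)$ ($O{\left(y,H \right)} = \left(H + 922\right) \left(H - 99\right) = \left(922 + H\right) \left(-99 + H\right) = \left(-99 + H\right) \left(922 + H\right)$)
$37 \left(-30808\right) - O{\left(f,n \right)} = 37 \left(-30808\right) - \left(-91278 + \left(-6700\right)^{2} + 823 \left(-6700\right)\right) = -1139896 - \left(-91278 + 44890000 - 5514100\right) = -1139896 - 39284622 = -40424518$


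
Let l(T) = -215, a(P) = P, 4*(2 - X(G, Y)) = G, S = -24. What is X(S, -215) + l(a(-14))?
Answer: -207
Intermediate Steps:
X(G, Y) = 2 - G/4
X(S, -215) + l(a(-14)) = (2 - ¼*(-24)) - 215 = (2 + 6) - 215 = 8 - 215 = -207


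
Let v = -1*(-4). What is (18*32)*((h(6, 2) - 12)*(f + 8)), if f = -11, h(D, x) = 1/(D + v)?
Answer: 102816/5 ≈ 20563.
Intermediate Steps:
v = 4
h(D, x) = 1/(4 + D) (h(D, x) = 1/(D + 4) = 1/(4 + D))
(18*32)*((h(6, 2) - 12)*(f + 8)) = (18*32)*((1/(4 + 6) - 12)*(-11 + 8)) = 576*((1/10 - 12)*(-3)) = 576*((⅒ - 12)*(-3)) = 576*(-119/10*(-3)) = 576*(357/10) = 102816/5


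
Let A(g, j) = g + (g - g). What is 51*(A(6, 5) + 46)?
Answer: 2652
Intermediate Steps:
A(g, j) = g (A(g, j) = g + 0 = g)
51*(A(6, 5) + 46) = 51*(6 + 46) = 51*52 = 2652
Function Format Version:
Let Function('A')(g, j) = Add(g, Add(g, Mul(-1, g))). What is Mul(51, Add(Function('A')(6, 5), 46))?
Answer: 2652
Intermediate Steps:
Function('A')(g, j) = g (Function('A')(g, j) = Add(g, 0) = g)
Mul(51, Add(Function('A')(6, 5), 46)) = Mul(51, Add(6, 46)) = Mul(51, 52) = 2652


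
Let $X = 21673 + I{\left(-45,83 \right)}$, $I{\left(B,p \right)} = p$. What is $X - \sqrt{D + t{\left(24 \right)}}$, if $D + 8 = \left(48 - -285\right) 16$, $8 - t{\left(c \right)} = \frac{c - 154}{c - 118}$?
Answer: $21756 - \frac{\sqrt{11766497}}{47} \approx 21683.0$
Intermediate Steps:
$t{\left(c \right)} = 8 - \frac{-154 + c}{-118 + c}$ ($t{\left(c \right)} = 8 - \frac{c - 154}{c - 118} = 8 - \frac{-154 + c}{-118 + c}$)
$D = 5320$ ($D = -8 + \left(48 - -285\right) 16 = -8 + \left(48 + 285\right) 16 = -8 + 333 \cdot 16 = -8 + 5328 = 5320$)
$X = 21756$ ($X = 21673 + 83 = 21756$)
$X - \sqrt{D + t{\left(24 \right)}} = 21756 - \sqrt{5320 + \frac{-790 + 7 \cdot 24}{-118 + 24}} = 21756 - \sqrt{5320 + \frac{-790 + 168}{-94}} = 21756 - \sqrt{5320 - - \frac{311}{47}} = 21756 - \sqrt{5320 + \frac{311}{47}} = 21756 - \sqrt{\frac{250351}{47}} = 21756 - \frac{\sqrt{11766497}}{47}$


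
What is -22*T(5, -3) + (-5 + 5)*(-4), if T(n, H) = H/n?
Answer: 66/5 ≈ 13.200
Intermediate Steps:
-22*T(5, -3) + (-5 + 5)*(-4) = -(-66)/5 + (-5 + 5)*(-4) = -(-66)/5 + 0*(-4) = -22*(-⅗) + 0 = 66/5 + 0 = 66/5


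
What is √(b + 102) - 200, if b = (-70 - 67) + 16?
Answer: -200 + I*√19 ≈ -200.0 + 4.3589*I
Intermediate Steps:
b = -121 (b = -137 + 16 = -121)
√(b + 102) - 200 = √(-121 + 102) - 200 = √(-19) - 200 = I*√19 - 200 = -200 + I*√19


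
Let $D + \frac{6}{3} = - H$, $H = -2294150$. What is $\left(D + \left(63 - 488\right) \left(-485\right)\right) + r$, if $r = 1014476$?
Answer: $3514749$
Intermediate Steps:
$D = 2294148$ ($D = -2 - -2294150 = -2 + 2294150 = 2294148$)
$\left(D + \left(63 - 488\right) \left(-485\right)\right) + r = \left(2294148 + \left(63 - 488\right) \left(-485\right)\right) + 1014476 = \left(2294148 - -206125\right) + 1014476 = \left(2294148 + 206125\right) + 1014476 = 2500273 + 1014476 = 3514749$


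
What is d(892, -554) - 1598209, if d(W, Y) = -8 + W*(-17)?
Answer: -1613381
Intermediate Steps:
d(W, Y) = -8 - 17*W
d(892, -554) - 1598209 = (-8 - 17*892) - 1598209 = (-8 - 15164) - 1598209 = -15172 - 1598209 = -1613381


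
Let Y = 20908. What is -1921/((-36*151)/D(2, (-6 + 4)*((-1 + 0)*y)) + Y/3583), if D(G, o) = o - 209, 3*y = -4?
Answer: -4370668805/71708144 ≈ -60.951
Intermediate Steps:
y = -4/3 (y = (1/3)*(-4) = -4/3 ≈ -1.3333)
D(G, o) = -209 + o
-1921/((-36*151)/D(2, (-6 + 4)*((-1 + 0)*y)) + Y/3583) = -1921/((-36*151)/(-209 + (-6 + 4)*((-1 + 0)*(-4/3))) + 20908/3583) = -1921/(-5436/(-209 - (-2)*(-4)/3) + 20908*(1/3583)) = -1921/(-5436/(-209 - 2*4/3) + 20908/3583) = -1921/(-5436/(-209 - 8/3) + 20908/3583) = -1921/(-5436/(-635/3) + 20908/3583) = -1921/(-5436*(-3/635) + 20908/3583) = -1921/(16308/635 + 20908/3583) = -1921/71708144/2275205 = -1921*2275205/71708144 = -4370668805/71708144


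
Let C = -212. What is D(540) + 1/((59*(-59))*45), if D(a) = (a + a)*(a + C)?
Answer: 55489924799/156645 ≈ 3.5424e+5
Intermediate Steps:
D(a) = 2*a*(-212 + a) (D(a) = (a + a)*(a - 212) = (2*a)*(-212 + a) = 2*a*(-212 + a))
D(540) + 1/((59*(-59))*45) = 2*540*(-212 + 540) + 1/((59*(-59))*45) = 2*540*328 + 1/(-3481*45) = 354240 + 1/(-156645) = 354240 - 1/156645 = 55489924799/156645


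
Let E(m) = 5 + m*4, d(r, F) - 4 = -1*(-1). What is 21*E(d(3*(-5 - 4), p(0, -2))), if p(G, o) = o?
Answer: 525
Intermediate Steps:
d(r, F) = 5 (d(r, F) = 4 - 1*(-1) = 4 + 1 = 5)
E(m) = 5 + 4*m
21*E(d(3*(-5 - 4), p(0, -2))) = 21*(5 + 4*5) = 21*(5 + 20) = 21*25 = 525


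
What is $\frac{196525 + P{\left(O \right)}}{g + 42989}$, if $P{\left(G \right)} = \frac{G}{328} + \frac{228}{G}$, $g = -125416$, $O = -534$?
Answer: $- \frac{2868448905}{1203104492} \approx -2.3842$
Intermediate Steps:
$P{\left(G \right)} = \frac{228}{G} + \frac{G}{328}$ ($P{\left(G \right)} = G \frac{1}{328} + \frac{228}{G} = \frac{G}{328} + \frac{228}{G} = \frac{228}{G} + \frac{G}{328}$)
$\frac{196525 + P{\left(O \right)}}{g + 42989} = \frac{196525 + \left(\frac{228}{-534} + \frac{1}{328} \left(-534\right)\right)}{-125416 + 42989} = \frac{196525 + \left(228 \left(- \frac{1}{534}\right) - \frac{267}{164}\right)}{-82427} = \left(196525 - \frac{29995}{14596}\right) \left(- \frac{1}{82427}\right) = \frac{2868448905}{14596} \left(- \frac{1}{82427}\right) = - \frac{2868448905}{1203104492}$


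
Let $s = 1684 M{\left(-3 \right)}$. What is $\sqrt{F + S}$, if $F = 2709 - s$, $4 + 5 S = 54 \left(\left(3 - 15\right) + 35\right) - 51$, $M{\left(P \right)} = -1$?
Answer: $\frac{4 \sqrt{7235}}{5} \approx 68.047$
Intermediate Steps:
$S = \frac{1187}{5}$ ($S = - \frac{4}{5} + \frac{54 \left(\left(3 - 15\right) + 35\right) - 51}{5} = - \frac{4}{5} + \frac{54 \left(-12 + 35\right) - 51}{5} = - \frac{4}{5} + \frac{54 \cdot 23 - 51}{5} = - \frac{4}{5} + \frac{1242 - 51}{5} = - \frac{4}{5} + \frac{1}{5} \cdot 1191 = - \frac{4}{5} + \frac{1191}{5} = \frac{1187}{5} \approx 237.4$)
$s = -1684$ ($s = 1684 \left(-1\right) = -1684$)
$F = 4393$ ($F = 2709 - -1684 = 2709 + 1684 = 4393$)
$\sqrt{F + S} = \sqrt{4393 + \frac{1187}{5}} = \sqrt{\frac{23152}{5}} = \frac{4 \sqrt{7235}}{5}$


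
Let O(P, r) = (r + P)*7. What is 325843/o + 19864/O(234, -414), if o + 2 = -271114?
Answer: -17888921/1054340 ≈ -16.967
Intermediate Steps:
o = -271116 (o = -2 - 271114 = -271116)
O(P, r) = 7*P + 7*r (O(P, r) = (P + r)*7 = 7*P + 7*r)
325843/o + 19864/O(234, -414) = 325843/(-271116) + 19864/(7*234 + 7*(-414)) = 325843*(-1/271116) + 19864/(1638 - 2898) = -325843/271116 + 19864/(-1260) = -325843/271116 + 19864*(-1/1260) = -325843/271116 - 4966/315 = -17888921/1054340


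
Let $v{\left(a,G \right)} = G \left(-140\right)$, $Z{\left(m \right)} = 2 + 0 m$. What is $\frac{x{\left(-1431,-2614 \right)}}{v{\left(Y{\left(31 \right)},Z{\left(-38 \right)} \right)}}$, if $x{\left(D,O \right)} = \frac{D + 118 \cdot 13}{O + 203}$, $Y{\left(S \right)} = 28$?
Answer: $\frac{103}{675080} \approx 0.00015257$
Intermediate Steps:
$Z{\left(m \right)} = 2$ ($Z{\left(m \right)} = 2 + 0 = 2$)
$x{\left(D,O \right)} = \frac{1534 + D}{203 + O}$ ($x{\left(D,O \right)} = \frac{D + 1534}{203 + O} = \frac{1534 + D}{203 + O}$)
$v{\left(a,G \right)} = - 140 G$
$\frac{x{\left(-1431,-2614 \right)}}{v{\left(Y{\left(31 \right)},Z{\left(-38 \right)} \right)}} = \frac{\frac{1}{203 - 2614} \left(1534 - 1431\right)}{\left(-140\right) 2} = \frac{\frac{1}{-2411} \cdot 103}{-280} = \left(- \frac{1}{2411}\right) 103 \left(- \frac{1}{280}\right) = \left(- \frac{103}{2411}\right) \left(- \frac{1}{280}\right) = \frac{103}{675080}$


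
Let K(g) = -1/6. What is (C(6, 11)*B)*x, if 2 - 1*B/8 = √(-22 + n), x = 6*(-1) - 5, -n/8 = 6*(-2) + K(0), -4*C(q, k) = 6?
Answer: 264 - 44*√678 ≈ -881.69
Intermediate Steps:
K(g) = -⅙ (K(g) = -1*⅙ = -⅙)
C(q, k) = -3/2 (C(q, k) = -¼*6 = -3/2)
n = 292/3 (n = -8*(6*(-2) - ⅙) = -8*(-12 - ⅙) = -8*(-73/6) = 292/3 ≈ 97.333)
x = -11 (x = -6 - 5 = -11)
B = 16 - 8*√678/3 (B = 16 - 8*√(-22 + 292/3) = 16 - 8*√678/3 ≈ -53.436)
(C(6, 11)*B)*x = -3*(16 - 8*√678/3)/2*(-11) = (-24 + 4*√678)*(-11) = 264 - 44*√678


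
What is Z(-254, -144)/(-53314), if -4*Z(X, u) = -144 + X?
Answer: -199/106628 ≈ -0.0018663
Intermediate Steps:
Z(X, u) = 36 - X/4 (Z(X, u) = -(-144 + X)/4 = 36 - X/4)
Z(-254, -144)/(-53314) = (36 - ¼*(-254))/(-53314) = (36 + 127/2)*(-1/53314) = (199/2)*(-1/53314) = -199/106628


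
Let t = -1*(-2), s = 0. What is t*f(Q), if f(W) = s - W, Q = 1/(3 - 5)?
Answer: 1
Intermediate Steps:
Q = -½ (Q = 1/(-2) = -½ ≈ -0.50000)
f(W) = -W (f(W) = 0 - W = -W)
t = 2
t*f(Q) = 2*(-1*(-½)) = 2*(½) = 1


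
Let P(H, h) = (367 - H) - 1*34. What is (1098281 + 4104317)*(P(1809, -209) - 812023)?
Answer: -4232308270402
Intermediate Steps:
P(H, h) = 333 - H (P(H, h) = (367 - H) - 34 = 333 - H)
(1098281 + 4104317)*(P(1809, -209) - 812023) = (1098281 + 4104317)*((333 - 1*1809) - 812023) = 5202598*((333 - 1809) - 812023) = 5202598*(-1476 - 812023) = 5202598*(-813499) = -4232308270402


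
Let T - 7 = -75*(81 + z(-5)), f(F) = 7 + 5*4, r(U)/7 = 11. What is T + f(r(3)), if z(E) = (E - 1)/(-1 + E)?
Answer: -6116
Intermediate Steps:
z(E) = 1 (z(E) = (-1 + E)/(-1 + E) = 1)
r(U) = 77 (r(U) = 7*11 = 77)
f(F) = 27 (f(F) = 7 + 20 = 27)
T = -6143 (T = 7 - 75*(81 + 1) = 7 - 75*82 = 7 - 6150 = -6143)
T + f(r(3)) = -6143 + 27 = -6116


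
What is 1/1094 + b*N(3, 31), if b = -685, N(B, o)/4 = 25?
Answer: -74938999/1094 ≈ -68500.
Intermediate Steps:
N(B, o) = 100 (N(B, o) = 4*25 = 100)
1/1094 + b*N(3, 31) = 1/1094 - 685*100 = 1/1094 - 68500 = -74938999/1094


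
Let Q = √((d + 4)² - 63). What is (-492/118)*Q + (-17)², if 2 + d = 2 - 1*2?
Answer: 289 - 246*I*√59/59 ≈ 289.0 - 32.026*I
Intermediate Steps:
d = -2 (d = -2 + (2 - 1*2) = -2 + (2 - 2) = -2 + 0 = -2)
Q = I*√59 (Q = √((-2 + 4)² - 63) = √(2² - 63) = √(4 - 63) = √(-59) = I*√59 ≈ 7.6811*I)
(-492/118)*Q + (-17)² = (-492/118)*(I*√59) + (-17)² = (-492*1/118)*(I*√59) + 289 = -246*I*√59/59 + 289 = 289 - 246*I*√59/59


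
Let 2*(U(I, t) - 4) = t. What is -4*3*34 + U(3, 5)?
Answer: -803/2 ≈ -401.50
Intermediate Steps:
U(I, t) = 4 + t/2
-4*3*34 + U(3, 5) = -4*3*34 + (4 + (½)*5) = -12*34 + (4 + 5/2) = -408 + 13/2 = -803/2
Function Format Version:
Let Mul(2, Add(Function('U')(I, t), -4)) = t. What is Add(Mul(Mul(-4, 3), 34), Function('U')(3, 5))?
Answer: Rational(-803, 2) ≈ -401.50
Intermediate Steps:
Function('U')(I, t) = Add(4, Mul(Rational(1, 2), t))
Add(Mul(Mul(-4, 3), 34), Function('U')(3, 5)) = Add(Mul(Mul(-4, 3), 34), Add(4, Mul(Rational(1, 2), 5))) = Add(Mul(-12, 34), Add(4, Rational(5, 2))) = Add(-408, Rational(13, 2)) = Rational(-803, 2)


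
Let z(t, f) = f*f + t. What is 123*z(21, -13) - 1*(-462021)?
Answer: 485391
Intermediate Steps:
z(t, f) = t + f² (z(t, f) = f² + t = t + f²)
123*z(21, -13) - 1*(-462021) = 123*(21 + (-13)²) - 1*(-462021) = 123*(21 + 169) + 462021 = 123*190 + 462021 = 23370 + 462021 = 485391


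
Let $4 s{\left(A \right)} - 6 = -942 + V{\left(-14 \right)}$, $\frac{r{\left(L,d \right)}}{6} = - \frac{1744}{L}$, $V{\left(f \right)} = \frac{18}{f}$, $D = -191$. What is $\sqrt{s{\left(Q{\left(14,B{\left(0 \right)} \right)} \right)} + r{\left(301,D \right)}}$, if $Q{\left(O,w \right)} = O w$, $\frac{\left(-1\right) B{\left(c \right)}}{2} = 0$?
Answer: $\frac{i \sqrt{97517679}}{602} \approx 16.404 i$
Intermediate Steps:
$r{\left(L,d \right)} = - \frac{10464}{L}$ ($r{\left(L,d \right)} = 6 \left(- \frac{1744}{L}\right) = - \frac{10464}{L}$)
$B{\left(c \right)} = 0$ ($B{\left(c \right)} = \left(-2\right) 0 = 0$)
$s{\left(A \right)} = - \frac{6561}{28}$ ($s{\left(A \right)} = \frac{3}{2} + \frac{-942 + \frac{18}{-14}}{4} = \frac{3}{2} + \frac{-942 + 18 \left(- \frac{1}{14}\right)}{4} = \frac{3}{2} + \frac{-942 - \frac{9}{7}}{4} = \frac{3}{2} + \frac{1}{4} \left(- \frac{6603}{7}\right) = \frac{3}{2} - \frac{6603}{28} = - \frac{6561}{28}$)
$\sqrt{s{\left(Q{\left(14,B{\left(0 \right)} \right)} \right)} + r{\left(301,D \right)}} = \sqrt{- \frac{6561}{28} - \frac{10464}{301}} = \sqrt{- \frac{323979}{1204}} = \frac{i \sqrt{97517679}}{602}$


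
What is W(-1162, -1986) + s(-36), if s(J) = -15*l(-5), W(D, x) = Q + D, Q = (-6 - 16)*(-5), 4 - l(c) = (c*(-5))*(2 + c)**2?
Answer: 2263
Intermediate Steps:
l(c) = 4 + 5*c*(2 + c)**2 (l(c) = 4 - c*(-5)*(2 + c)**2 = 4 - (-5*c)*(2 + c)**2 = 4 - (-5)*c*(2 + c)**2 = 4 + 5*c*(2 + c)**2)
Q = 110 (Q = -22*(-5) = 110)
W(D, x) = 110 + D
s(J) = 3315 (s(J) = -15*(4 + 5*(-5)*(2 - 5)**2) = -15*(4 + 5*(-5)*(-3)**2) = -15*(4 + 5*(-5)*9) = -15*(4 - 225) = -15*(-221) = 3315)
W(-1162, -1986) + s(-36) = (110 - 1162) + 3315 = -1052 + 3315 = 2263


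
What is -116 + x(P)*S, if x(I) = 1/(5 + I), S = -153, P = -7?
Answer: -79/2 ≈ -39.500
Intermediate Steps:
-116 + x(P)*S = -116 - 153/(5 - 7) = -116 - 153/(-2) = -116 - 1/2*(-153) = -116 + 153/2 = -79/2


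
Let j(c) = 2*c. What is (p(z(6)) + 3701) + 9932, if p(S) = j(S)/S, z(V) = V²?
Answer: 13635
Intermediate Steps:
p(S) = 2 (p(S) = (2*S)/S = 2)
(p(z(6)) + 3701) + 9932 = (2 + 3701) + 9932 = 3703 + 9932 = 13635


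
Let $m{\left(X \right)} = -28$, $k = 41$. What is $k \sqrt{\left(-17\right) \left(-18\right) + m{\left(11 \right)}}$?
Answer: $41 \sqrt{278} \approx 683.61$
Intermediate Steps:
$k \sqrt{\left(-17\right) \left(-18\right) + m{\left(11 \right)}} = 41 \sqrt{\left(-17\right) \left(-18\right) - 28} = 41 \sqrt{306 - 28} = 41 \sqrt{278}$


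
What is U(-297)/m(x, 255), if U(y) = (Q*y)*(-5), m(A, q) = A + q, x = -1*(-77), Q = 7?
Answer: 10395/332 ≈ 31.310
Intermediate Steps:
x = 77
U(y) = -35*y (U(y) = (7*y)*(-5) = -35*y)
U(-297)/m(x, 255) = (-35*(-297))/(77 + 255) = 10395/332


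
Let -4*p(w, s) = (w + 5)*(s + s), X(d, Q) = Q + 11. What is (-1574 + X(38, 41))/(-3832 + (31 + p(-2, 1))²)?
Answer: 6088/11847 ≈ 0.51389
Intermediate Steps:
X(d, Q) = 11 + Q
p(w, s) = -s*(5 + w)/2 (p(w, s) = -(w + 5)*(s + s)/4 = -(5 + w)*2*s/4 = -s*(5 + w)/2)
(-1574 + X(38, 41))/(-3832 + (31 + p(-2, 1))²) = (-1574 + (11 + 41))/(-3832 + (31 - ½*1*(5 - 2))²) = (-1574 + 52)/(-3832 + (31 - ½*1*3)²) = -1522/(-3832 + (31 - 3/2)²) = -1522/(-3832 + (59/2)²) = -1522/(-3832 + 3481/4) = -1522/(-11847/4) = -1522*(-4/11847) = 6088/11847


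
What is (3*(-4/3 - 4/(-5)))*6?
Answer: -48/5 ≈ -9.6000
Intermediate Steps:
(3*(-4/3 - 4/(-5)))*6 = (3*(-4*⅓ - 4*(-⅕)))*6 = (3*(-4/3 + ⅘))*6 = (3*(-8/15))*6 = -8/5*6 = -48/5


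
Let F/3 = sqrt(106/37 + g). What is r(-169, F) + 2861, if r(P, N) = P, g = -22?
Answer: 2692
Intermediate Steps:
F = 6*I*sqrt(6549)/37 (F = 3*sqrt(106/37 - 22) = 3*sqrt(-708/37) = 3*(2*I*sqrt(6549)/37) = 6*I*sqrt(6549)/37 ≈ 13.123*I)
r(-169, F) + 2861 = -169 + 2861 = 2692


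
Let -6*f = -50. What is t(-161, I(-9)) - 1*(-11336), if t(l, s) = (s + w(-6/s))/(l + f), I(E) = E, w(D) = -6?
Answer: 5191933/458 ≈ 11336.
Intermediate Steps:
f = 25/3 (f = -1/6*(-50) = 25/3 ≈ 8.3333)
t(l, s) = (-6 + s)/(25/3 + l) (t(l, s) = (s - 6)/(l + 25/3) = (-6 + s)/(25/3 + l))
t(-161, I(-9)) - 1*(-11336) = 3*(-6 - 9)/(25 + 3*(-161)) - 1*(-11336) = 3*(-15)/(25 - 483) + 11336 = 3*(-15)/(-458) + 11336 = 3*(-1/458)*(-15) + 11336 = 45/458 + 11336 = 5191933/458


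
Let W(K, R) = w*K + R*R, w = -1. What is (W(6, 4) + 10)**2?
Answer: 400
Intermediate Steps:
W(K, R) = R**2 - K (W(K, R) = -K + R*R = -K + R**2 = R**2 - K)
(W(6, 4) + 10)**2 = ((4**2 - 1*6) + 10)**2 = ((16 - 6) + 10)**2 = (10 + 10)**2 = 20**2 = 400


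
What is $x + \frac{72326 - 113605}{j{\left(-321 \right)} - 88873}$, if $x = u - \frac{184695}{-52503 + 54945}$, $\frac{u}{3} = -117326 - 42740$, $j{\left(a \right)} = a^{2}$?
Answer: $- \frac{35966949993}{74888} \approx -4.8028 \cdot 10^{5}$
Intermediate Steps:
$u = -480198$ ($u = 3 \left(-117326 - 42740\right) = 3 \left(-160066\right) = -480198$)
$x = - \frac{390942737}{814}$ ($x = -480198 - \frac{184695}{-52503 + 54945} = -480198 - \frac{184695}{2442} = -480198 - \frac{61565}{814} = - \frac{390942737}{814} \approx -4.8027 \cdot 10^{5}$)
$x + \frac{72326 - 113605}{j{\left(-321 \right)} - 88873} = - \frac{390942737}{814} + \frac{72326 - 113605}{\left(-321\right)^{2} - 88873} = - \frac{390942737}{814} - \frac{41279}{103041 - 88873} = - \frac{390942737}{814} - \frac{41279}{14168} = - \frac{390942737}{814} - \frac{5897}{2024} = - \frac{35966949993}{74888}$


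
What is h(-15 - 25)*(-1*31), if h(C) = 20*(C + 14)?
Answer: 16120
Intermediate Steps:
h(C) = 280 + 20*C (h(C) = 20*(14 + C) = 280 + 20*C)
h(-15 - 25)*(-1*31) = (280 + 20*(-15 - 25))*(-1*31) = (280 + 20*(-40))*(-31) = (280 - 800)*(-31) = -520*(-31) = 16120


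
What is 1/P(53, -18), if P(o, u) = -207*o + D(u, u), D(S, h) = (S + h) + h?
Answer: -1/11025 ≈ -9.0703e-5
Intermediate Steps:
D(S, h) = S + 2*h
P(o, u) = -207*o + 3*u (P(o, u) = -207*o + (u + 2*u) = -207*o + 3*u)
1/P(53, -18) = 1/(-207*53 + 3*(-18)) = 1/(-10971 - 54) = 1/(-11025) = -1/11025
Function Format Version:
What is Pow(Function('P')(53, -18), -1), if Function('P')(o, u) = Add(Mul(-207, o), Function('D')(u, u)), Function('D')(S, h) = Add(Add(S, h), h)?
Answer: Rational(-1, 11025) ≈ -9.0703e-5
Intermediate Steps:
Function('D')(S, h) = Add(S, Mul(2, h))
Function('P')(o, u) = Add(Mul(-207, o), Mul(3, u)) (Function('P')(o, u) = Add(Mul(-207, o), Add(u, Mul(2, u))) = Add(Mul(-207, o), Mul(3, u)))
Pow(Function('P')(53, -18), -1) = Pow(Add(Mul(-207, 53), Mul(3, -18)), -1) = Pow(Add(-10971, -54), -1) = Pow(-11025, -1) = Rational(-1, 11025)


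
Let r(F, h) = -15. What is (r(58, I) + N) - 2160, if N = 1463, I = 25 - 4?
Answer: -712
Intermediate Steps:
I = 21
(r(58, I) + N) - 2160 = (-15 + 1463) - 2160 = 1448 - 2160 = -712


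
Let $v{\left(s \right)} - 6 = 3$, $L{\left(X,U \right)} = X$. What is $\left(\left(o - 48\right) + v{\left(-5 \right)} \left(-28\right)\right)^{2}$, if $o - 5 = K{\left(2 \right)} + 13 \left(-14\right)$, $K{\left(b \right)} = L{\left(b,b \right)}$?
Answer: $225625$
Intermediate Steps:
$v{\left(s \right)} = 9$ ($v{\left(s \right)} = 6 + 3 = 9$)
$K{\left(b \right)} = b$
$o = -175$ ($o = 5 + \left(2 + 13 \left(-14\right)\right) = 5 + \left(2 - 182\right) = 5 - 180 = -175$)
$\left(\left(o - 48\right) + v{\left(-5 \right)} \left(-28\right)\right)^{2} = \left(\left(-175 - 48\right) + 9 \left(-28\right)\right)^{2} = \left(\left(-175 - 48\right) - 252\right)^{2} = \left(-223 - 252\right)^{2} = \left(-475\right)^{2} = 225625$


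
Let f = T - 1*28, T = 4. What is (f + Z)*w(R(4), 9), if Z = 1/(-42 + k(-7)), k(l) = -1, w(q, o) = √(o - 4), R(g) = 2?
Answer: -1033*√5/43 ≈ -53.718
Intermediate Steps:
w(q, o) = √(-4 + o)
f = -24 (f = 4 - 1*28 = 4 - 28 = -24)
Z = -1/43 (Z = 1/(-42 - 1) = 1/(-43) = -1/43 ≈ -0.023256)
(f + Z)*w(R(4), 9) = (-24 - 1/43)*√(-4 + 9) = -1033*√5/43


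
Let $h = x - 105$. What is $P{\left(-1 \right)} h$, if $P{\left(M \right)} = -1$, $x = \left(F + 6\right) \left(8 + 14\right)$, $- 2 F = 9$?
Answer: $72$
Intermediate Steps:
$F = - \frac{9}{2}$ ($F = \left(- \frac{1}{2}\right) 9 = - \frac{9}{2} \approx -4.5$)
$x = 33$ ($x = \left(- \frac{9}{2} + 6\right) \left(8 + 14\right) = \frac{3}{2} \cdot 22 = 33$)
$h = -72$ ($h = 33 - 105 = -72$)
$P{\left(-1 \right)} h = \left(-1\right) \left(-72\right) = 72$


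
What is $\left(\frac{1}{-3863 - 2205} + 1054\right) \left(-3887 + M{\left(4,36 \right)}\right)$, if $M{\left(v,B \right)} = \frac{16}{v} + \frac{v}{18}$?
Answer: $- \frac{223496723095}{54612} \approx -4.0924 \cdot 10^{6}$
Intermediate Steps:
$M{\left(v,B \right)} = \frac{16}{v} + \frac{v}{18}$ ($M{\left(v,B \right)} = \frac{16}{v} + v \frac{1}{18} = \frac{16}{v} + \frac{v}{18}$)
$\left(\frac{1}{-3863 - 2205} + 1054\right) \left(-3887 + M{\left(4,36 \right)}\right) = \left(\frac{1}{-3863 - 2205} + 1054\right) \left(-3887 + \left(\frac{16}{4} + \frac{1}{18} \cdot 4\right)\right) = \left(\frac{1}{-6068} + 1054\right) \left(-3887 + \left(16 \cdot \frac{1}{4} + \frac{2}{9}\right)\right) = \left(- \frac{1}{6068} + 1054\right) \left(-3887 + \left(4 + \frac{2}{9}\right)\right) = \frac{6395671 \left(-3887 + \frac{38}{9}\right)}{6068} = \frac{6395671}{6068} \left(- \frac{34945}{9}\right) = - \frac{223496723095}{54612}$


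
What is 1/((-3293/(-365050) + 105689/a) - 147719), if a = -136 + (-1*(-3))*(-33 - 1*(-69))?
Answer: -730100/110605475989 ≈ -6.6009e-6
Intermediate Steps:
a = -28 (a = -136 + 3*(-33 + 69) = -136 + 3*36 = -136 + 108 = -28)
1/((-3293/(-365050) + 105689/a) - 147719) = 1/((-3293/(-365050) + 105689/(-28)) - 147719) = 1/((-3293*(-1/365050) + 105689*(-1/28)) - 147719) = 1/((3293/365050 - 105689/28) - 147719) = 1/(-2755834089/730100 - 147719) = 1/(-110605475989/730100) = -730100/110605475989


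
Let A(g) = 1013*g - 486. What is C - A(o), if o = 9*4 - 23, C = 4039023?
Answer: 4026340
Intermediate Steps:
o = 13 (o = 36 - 23 = 13)
A(g) = -486 + 1013*g
C - A(o) = 4039023 - (-486 + 1013*13) = 4039023 - (-486 + 13169) = 4039023 - 1*12683 = 4039023 - 12683 = 4026340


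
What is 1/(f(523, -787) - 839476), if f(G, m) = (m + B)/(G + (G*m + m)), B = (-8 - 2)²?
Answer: -411865/345750782053 ≈ -1.1912e-6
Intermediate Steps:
B = 100 (B = (-10)² = 100)
f(G, m) = (100 + m)/(G + m + G*m) (f(G, m) = (m + 100)/(G + (G*m + m)) = (100 + m)/(G + (m + G*m)) = (100 + m)/(G + m + G*m))
1/(f(523, -787) - 839476) = 1/((100 - 787)/(523 - 787 + 523*(-787)) - 839476) = 1/(-687/(523 - 787 - 411601) - 839476) = 1/(-687/(-411865) - 839476) = 1/(-1/411865*(-687) - 839476) = 1/(687/411865 - 839476) = 1/(-345750782053/411865) = -411865/345750782053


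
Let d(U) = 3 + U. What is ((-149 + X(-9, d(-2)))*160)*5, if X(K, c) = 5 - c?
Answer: -116000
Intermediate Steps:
((-149 + X(-9, d(-2)))*160)*5 = ((-149 + (5 - (3 - 2)))*160)*5 = ((-149 + (5 - 1*1))*160)*5 = ((-149 + (5 - 1))*160)*5 = ((-149 + 4)*160)*5 = -145*160*5 = -23200*5 = -116000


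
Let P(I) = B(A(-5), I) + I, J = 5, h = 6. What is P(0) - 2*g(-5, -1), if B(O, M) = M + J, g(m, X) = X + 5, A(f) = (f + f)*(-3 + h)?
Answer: -3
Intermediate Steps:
A(f) = 6*f (A(f) = (f + f)*(-3 + 6) = (2*f)*3 = 6*f)
g(m, X) = 5 + X
B(O, M) = 5 + M (B(O, M) = M + 5 = 5 + M)
P(I) = 5 + 2*I (P(I) = (5 + I) + I = 5 + 2*I)
P(0) - 2*g(-5, -1) = (5 + 2*0) - 2*(5 - 1) = (5 + 0) - 2*4 = 5 - 8 = -3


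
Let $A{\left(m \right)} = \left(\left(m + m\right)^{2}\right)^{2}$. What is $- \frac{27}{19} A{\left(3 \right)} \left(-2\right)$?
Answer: $\frac{69984}{19} \approx 3683.4$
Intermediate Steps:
$A{\left(m \right)} = 16 m^{4}$ ($A{\left(m \right)} = \left(\left(2 m\right)^{2}\right)^{2} = \left(4 m^{2}\right)^{2} = 16 m^{4}$)
$- \frac{27}{19} A{\left(3 \right)} \left(-2\right) = - \frac{27}{19} \cdot 16 \cdot 3^{4} \left(-2\right) = \left(-27\right) \frac{1}{19} \cdot 16 \cdot 81 \left(-2\right) = \left(- \frac{27}{19}\right) 1296 \left(-2\right) = \left(- \frac{34992}{19}\right) \left(-2\right) = \frac{69984}{19}$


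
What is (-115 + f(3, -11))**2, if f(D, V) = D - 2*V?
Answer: 8100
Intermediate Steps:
(-115 + f(3, -11))**2 = (-115 + (3 - 2*(-11)))**2 = (-115 + (3 + 22))**2 = (-115 + 25)**2 = (-90)**2 = 8100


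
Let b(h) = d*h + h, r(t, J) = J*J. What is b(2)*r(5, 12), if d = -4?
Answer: -864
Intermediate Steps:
r(t, J) = J²
b(h) = -3*h (b(h) = -4*h + h = -3*h)
b(2)*r(5, 12) = -3*2*12² = -6*144 = -864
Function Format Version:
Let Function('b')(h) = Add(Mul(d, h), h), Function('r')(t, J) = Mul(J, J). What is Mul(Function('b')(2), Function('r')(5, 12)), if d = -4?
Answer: -864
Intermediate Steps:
Function('r')(t, J) = Pow(J, 2)
Function('b')(h) = Mul(-3, h) (Function('b')(h) = Add(Mul(-4, h), h) = Mul(-3, h))
Mul(Function('b')(2), Function('r')(5, 12)) = Mul(Mul(-3, 2), Pow(12, 2)) = Mul(-6, 144) = -864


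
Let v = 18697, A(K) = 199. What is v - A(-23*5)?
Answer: 18498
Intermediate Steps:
v - A(-23*5) = 18697 - 1*199 = 18697 - 199 = 18498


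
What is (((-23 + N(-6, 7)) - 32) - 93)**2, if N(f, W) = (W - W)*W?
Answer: 21904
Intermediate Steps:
N(f, W) = 0 (N(f, W) = 0*W = 0)
(((-23 + N(-6, 7)) - 32) - 93)**2 = (((-23 + 0) - 32) - 93)**2 = ((-23 - 32) - 93)**2 = (-55 - 93)**2 = (-148)**2 = 21904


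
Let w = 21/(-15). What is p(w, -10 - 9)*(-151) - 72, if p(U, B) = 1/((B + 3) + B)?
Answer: -2369/35 ≈ -67.686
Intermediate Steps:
w = -7/5 (w = 21*(-1/15) = -7/5 ≈ -1.4000)
p(U, B) = 1/(3 + 2*B) (p(U, B) = 1/((3 + B) + B) = 1/(3 + 2*B))
p(w, -10 - 9)*(-151) - 72 = -151/(3 + 2*(-10 - 9)) - 72 = -151/(3 + 2*(-19)) - 72 = -151/(3 - 38) - 72 = -151/(-35) - 72 = -1/35*(-151) - 72 = 151/35 - 72 = -2369/35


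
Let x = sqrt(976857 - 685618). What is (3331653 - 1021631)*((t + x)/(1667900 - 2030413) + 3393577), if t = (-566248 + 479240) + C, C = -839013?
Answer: 2841827653368330484/362513 - 2310022*sqrt(291239)/362513 ≈ 7.8392e+12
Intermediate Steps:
t = -926021 (t = (-566248 + 479240) - 839013 = -87008 - 839013 = -926021)
x = sqrt(291239) ≈ 539.67
(3331653 - 1021631)*((t + x)/(1667900 - 2030413) + 3393577) = (3331653 - 1021631)*((-926021 + sqrt(291239))/(1667900 - 2030413) + 3393577) = 2310022*((-926021 + sqrt(291239))/(-362513) + 3393577) = 2310022*((-926021 + sqrt(291239))*(-1/362513) + 3393577) = 2310022*((926021/362513 - sqrt(291239)/362513) + 3393577) = 2310022*(1230216705022/362513 - sqrt(291239)/362513) = 2841827653368330484/362513 - 2310022*sqrt(291239)/362513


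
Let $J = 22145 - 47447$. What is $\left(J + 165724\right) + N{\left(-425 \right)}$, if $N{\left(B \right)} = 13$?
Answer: $140435$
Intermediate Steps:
$J = -25302$ ($J = 22145 - 47447 = -25302$)
$\left(J + 165724\right) + N{\left(-425 \right)} = \left(-25302 + 165724\right) + 13 = 140422 + 13 = 140435$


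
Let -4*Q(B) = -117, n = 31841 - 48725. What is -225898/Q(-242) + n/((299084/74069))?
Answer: -104141971565/8748207 ≈ -11904.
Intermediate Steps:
n = -16884
Q(B) = 117/4 (Q(B) = -¼*(-117) = 117/4)
-225898/Q(-242) + n/((299084/74069)) = -225898/117/4 - 16884/(299084/74069) = -225898*4/117 - 16884/(299084*(1/74069)) = -903592/117 - 16884/299084/74069 = -903592/117 - 16884*74069/299084 = -903592/117 - 312645249/74771 = -104141971565/8748207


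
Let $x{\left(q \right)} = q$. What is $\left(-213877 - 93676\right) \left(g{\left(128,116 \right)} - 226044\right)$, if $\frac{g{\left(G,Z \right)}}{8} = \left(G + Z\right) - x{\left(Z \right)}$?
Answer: $69205576060$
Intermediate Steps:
$g{\left(G,Z \right)} = 8 G$ ($g{\left(G,Z \right)} = 8 \left(\left(G + Z\right) - Z\right) = 8 G$)
$\left(-213877 - 93676\right) \left(g{\left(128,116 \right)} - 226044\right) = \left(-213877 - 93676\right) \left(8 \cdot 128 - 226044\right) = - 307553 \left(1024 - 226044\right) = \left(-307553\right) \left(-225020\right) = 69205576060$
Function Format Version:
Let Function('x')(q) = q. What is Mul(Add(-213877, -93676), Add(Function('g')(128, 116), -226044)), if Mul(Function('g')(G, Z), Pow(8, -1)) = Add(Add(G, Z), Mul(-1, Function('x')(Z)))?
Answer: 69205576060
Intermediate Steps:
Function('g')(G, Z) = Mul(8, G) (Function('g')(G, Z) = Mul(8, Add(Add(G, Z), Mul(-1, Z))) = Mul(8, G))
Mul(Add(-213877, -93676), Add(Function('g')(128, 116), -226044)) = Mul(Add(-213877, -93676), Add(Mul(8, 128), -226044)) = Mul(-307553, Add(1024, -226044)) = Mul(-307553, -225020) = 69205576060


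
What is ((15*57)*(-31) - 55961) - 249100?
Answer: -331566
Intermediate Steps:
((15*57)*(-31) - 55961) - 249100 = (855*(-31) - 55961) - 249100 = (-26505 - 55961) - 249100 = -82466 - 249100 = -331566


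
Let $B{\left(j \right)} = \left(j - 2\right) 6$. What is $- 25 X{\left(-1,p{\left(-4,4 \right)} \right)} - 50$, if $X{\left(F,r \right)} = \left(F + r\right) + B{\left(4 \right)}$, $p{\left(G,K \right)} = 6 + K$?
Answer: $-575$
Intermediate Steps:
$B{\left(j \right)} = -12 + 6 j$ ($B{\left(j \right)} = \left(-2 + j\right) 6 = -12 + 6 j$)
$X{\left(F,r \right)} = 12 + F + r$ ($X{\left(F,r \right)} = \left(F + r\right) + \left(-12 + 6 \cdot 4\right) = \left(F + r\right) + \left(-12 + 24\right) = \left(F + r\right) + 12 = 12 + F + r$)
$- 25 X{\left(-1,p{\left(-4,4 \right)} \right)} - 50 = - 25 \left(12 - 1 + \left(6 + 4\right)\right) - 50 = - 25 \left(12 - 1 + 10\right) - 50 = \left(-25\right) 21 - 50 = -525 - 50 = -575$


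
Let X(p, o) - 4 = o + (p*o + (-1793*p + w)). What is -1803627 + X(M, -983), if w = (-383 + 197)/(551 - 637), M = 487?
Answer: -135730181/43 ≈ -3.1565e+6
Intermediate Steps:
w = 93/43 (w = -186/(-86) = -186*(-1/86) = 93/43 ≈ 2.1628)
X(p, o) = 265/43 + o - 1793*p + o*p (X(p, o) = 4 + (o + (p*o + (-1793*p + 93/43))) = 4 + (o + (o*p + (93/43 - 1793*p))) = 4 + (o + (93/43 - 1793*p + o*p)) = 4 + (93/43 + o - 1793*p + o*p) = 265/43 + o - 1793*p + o*p)
-1803627 + X(M, -983) = -1803627 + (265/43 - 983 - 1793*487 - 983*487) = -1803627 + (265/43 - 983 - 873191 - 478721) = -1803627 - 58174220/43 = -135730181/43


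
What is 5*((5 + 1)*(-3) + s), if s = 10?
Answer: -40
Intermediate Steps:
5*((5 + 1)*(-3) + s) = 5*((5 + 1)*(-3) + 10) = 5*(6*(-3) + 10) = 5*(-18 + 10) = 5*(-8) = -40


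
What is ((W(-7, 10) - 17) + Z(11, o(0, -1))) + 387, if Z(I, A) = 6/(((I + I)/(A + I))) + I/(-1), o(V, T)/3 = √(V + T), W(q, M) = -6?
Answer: 356 + 9*I/11 ≈ 356.0 + 0.81818*I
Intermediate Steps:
o(V, T) = 3*√(T + V) (o(V, T) = 3*√(V + T) = 3*√(T + V))
Z(I, A) = -I + 3*(A + I)/I (Z(I, A) = 6/(((2*I)/(A + I))) + I*(-1) = 6/((2*I/(A + I))) - I = 6*((A + I)/(2*I)) - I = 3*(A + I)/I - I = -I + 3*(A + I)/I)
((W(-7, 10) - 17) + Z(11, o(0, -1))) + 387 = ((-6 - 17) + (3 - 1*11 + 3*(3*√(-1 + 0))/11)) + 387 = (-23 + (3 - 11 + 3*(3*√(-1))*(1/11))) + 387 = (-23 + (3 - 11 + 3*(3*I)*(1/11))) + 387 = (-23 + (3 - 11 + 9*I/11)) + 387 = (-23 + (-8 + 9*I/11)) + 387 = (-31 + 9*I/11) + 387 = 356 + 9*I/11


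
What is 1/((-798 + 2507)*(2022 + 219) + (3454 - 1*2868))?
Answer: 1/3830455 ≈ 2.6107e-7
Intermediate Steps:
1/((-798 + 2507)*(2022 + 219) + (3454 - 1*2868)) = 1/(1709*2241 + (3454 - 2868)) = 1/(3829869 + 586) = 1/3830455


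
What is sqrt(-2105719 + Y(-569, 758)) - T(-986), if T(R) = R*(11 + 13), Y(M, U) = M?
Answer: 23664 + 12*I*sqrt(14627) ≈ 23664.0 + 1451.3*I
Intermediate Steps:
T(R) = 24*R (T(R) = R*24 = 24*R)
sqrt(-2105719 + Y(-569, 758)) - T(-986) = sqrt(-2105719 - 569) - 24*(-986) = sqrt(-2106288) - 1*(-23664) = 12*I*sqrt(14627) + 23664 = 23664 + 12*I*sqrt(14627)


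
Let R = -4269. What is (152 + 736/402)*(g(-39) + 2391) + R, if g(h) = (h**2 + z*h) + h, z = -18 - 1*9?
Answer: 50484617/67 ≈ 7.5350e+5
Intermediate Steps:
z = -27 (z = -18 - 9 = -27)
g(h) = h**2 - 26*h (g(h) = (h**2 - 27*h) + h = h**2 - 26*h)
(152 + 736/402)*(g(-39) + 2391) + R = (152 + 736/402)*(-39*(-26 - 39) + 2391) - 4269 = (152 + 736*(1/402))*(-39*(-65) + 2391) - 4269 = (152 + 368/201)*(2535 + 2391) - 4269 = (30920/201)*4926 - 4269 = 50770640/67 - 4269 = 50484617/67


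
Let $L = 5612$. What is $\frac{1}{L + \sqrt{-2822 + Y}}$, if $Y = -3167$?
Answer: $\frac{5612}{31500533} - \frac{i \sqrt{5989}}{31500533} \approx 0.00017816 - 2.4567 \cdot 10^{-6} i$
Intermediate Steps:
$\frac{1}{L + \sqrt{-2822 + Y}} = \frac{1}{5612 + \sqrt{-2822 - 3167}} = \frac{1}{5612 + \sqrt{-5989}} = \frac{1}{5612 + i \sqrt{5989}}$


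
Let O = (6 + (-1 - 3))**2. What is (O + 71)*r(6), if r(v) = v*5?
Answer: 2250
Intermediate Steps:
r(v) = 5*v
O = 4 (O = (6 - 4)**2 = 2**2 = 4)
(O + 71)*r(6) = (4 + 71)*(5*6) = 75*30 = 2250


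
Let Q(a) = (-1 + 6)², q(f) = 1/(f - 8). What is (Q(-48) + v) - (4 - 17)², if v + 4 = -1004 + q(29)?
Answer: -24191/21 ≈ -1152.0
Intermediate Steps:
q(f) = 1/(-8 + f)
Q(a) = 25 (Q(a) = 5² = 25)
v = -21167/21 (v = -4 + (-1004 + 1/(-8 + 29)) = -4 + (-1004 + 1/21) = -4 - 21083/21 = -21167/21 ≈ -1008.0)
(Q(-48) + v) - (4 - 17)² = (25 - 21167/21) - (4 - 17)² = -20642/21 - 1*(-13)² = -20642/21 - 1*169 = -20642/21 - 169 = -24191/21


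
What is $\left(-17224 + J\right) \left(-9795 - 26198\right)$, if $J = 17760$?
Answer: $-19292248$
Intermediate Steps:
$\left(-17224 + J\right) \left(-9795 - 26198\right) = \left(-17224 + 17760\right) \left(-9795 - 26198\right) = 536 \left(-35993\right) = -19292248$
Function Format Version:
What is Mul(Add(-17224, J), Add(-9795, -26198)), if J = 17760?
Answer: -19292248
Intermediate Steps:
Mul(Add(-17224, J), Add(-9795, -26198)) = Mul(Add(-17224, 17760), Add(-9795, -26198)) = Mul(536, -35993) = -19292248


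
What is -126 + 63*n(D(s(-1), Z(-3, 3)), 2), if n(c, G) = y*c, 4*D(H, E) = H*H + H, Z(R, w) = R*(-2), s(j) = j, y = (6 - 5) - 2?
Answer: -126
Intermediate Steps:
y = -1 (y = 1 - 2 = -1)
Z(R, w) = -2*R
D(H, E) = H/4 + H²/4 (D(H, E) = (H*H + H)/4 = (H² + H)/4 = (H + H²)/4 = H/4 + H²/4)
n(c, G) = -c
-126 + 63*n(D(s(-1), Z(-3, 3)), 2) = -126 + 63*(-(-1)*(1 - 1)/4) = -126 + 63*(-(-1)*0/4) = -126 + 63*(-1*0) = -126 + 63*0 = -126 + 0 = -126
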